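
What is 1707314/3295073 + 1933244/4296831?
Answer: 13706219828746/14158371813663 ≈ 0.96806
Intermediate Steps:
1707314/3295073 + 1933244/4296831 = 13706219828746/14158371813663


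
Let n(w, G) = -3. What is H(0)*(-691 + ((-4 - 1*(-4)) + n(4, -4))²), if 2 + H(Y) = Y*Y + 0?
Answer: 1364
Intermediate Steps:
H(Y) = -2 + Y² (H(Y) = -2 + (Y*Y + 0) = -2 + (Y² + 0) = -2 + Y²)
H(0)*(-691 + ((-4 - 1*(-4)) + n(4, -4))²) = (-2 + 0²)*(-691 + ((-4 - 1*(-4)) - 3)²) = (-2 + 0)*(-691 + ((-4 + 4) - 3)²) = -2*(-691 + (0 - 3)²) = -2*(-691 + (-3)²) = -2*(-691 + 9) = -2*(-682) = 1364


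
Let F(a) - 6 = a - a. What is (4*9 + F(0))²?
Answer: 1764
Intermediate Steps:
F(a) = 6 (F(a) = 6 + (a - a) = 6 + 0 = 6)
(4*9 + F(0))² = (4*9 + 6)² = (36 + 6)² = 42² = 1764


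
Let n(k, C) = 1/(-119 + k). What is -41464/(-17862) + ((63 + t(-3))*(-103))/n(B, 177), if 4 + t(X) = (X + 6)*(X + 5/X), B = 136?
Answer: -703697413/8931 ≈ -78793.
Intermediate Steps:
t(X) = -4 + (6 + X)*(X + 5/X) (t(X) = -4 + (X + 6)*(X + 5/X) = -4 + (6 + X)*(X + 5/X))
-41464/(-17862) + ((63 + t(-3))*(-103))/n(B, 177) = -41464/(-17862) + ((63 + (1 + (-3)**2 + 6*(-3) + 30/(-3)))*(-103))/(1/(-119 + 136)) = -41464*(-1/17862) + ((63 + (1 + 9 - 18 + 30*(-1/3)))*(-103))/(1/17) = 20732/8931 + ((63 + (1 + 9 - 18 - 10))*(-103))/(1/17) = 20732/8931 + ((63 - 18)*(-103))*17 = 20732/8931 + (45*(-103))*17 = 20732/8931 - 4635*17 = 20732/8931 - 78795 = -703697413/8931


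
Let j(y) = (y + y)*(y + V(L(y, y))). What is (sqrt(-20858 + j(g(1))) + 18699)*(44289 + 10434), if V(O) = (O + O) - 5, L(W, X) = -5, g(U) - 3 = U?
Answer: 1023265377 + 54723*I*sqrt(20946) ≈ 1.0233e+9 + 7.9199e+6*I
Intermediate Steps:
g(U) = 3 + U
V(O) = -5 + 2*O (V(O) = 2*O - 5 = -5 + 2*O)
j(y) = 2*y*(-15 + y) (j(y) = (y + y)*(y + (-5 + 2*(-5))) = (2*y)*(y + (-5 - 10)) = (2*y)*(y - 15) = (2*y)*(-15 + y) = 2*y*(-15 + y))
(sqrt(-20858 + j(g(1))) + 18699)*(44289 + 10434) = (sqrt(-20858 + 2*(3 + 1)*(-15 + (3 + 1))) + 18699)*(44289 + 10434) = (sqrt(-20858 + 2*4*(-15 + 4)) + 18699)*54723 = (sqrt(-20858 + 2*4*(-11)) + 18699)*54723 = (sqrt(-20858 - 88) + 18699)*54723 = (sqrt(-20946) + 18699)*54723 = (I*sqrt(20946) + 18699)*54723 = (18699 + I*sqrt(20946))*54723 = 1023265377 + 54723*I*sqrt(20946)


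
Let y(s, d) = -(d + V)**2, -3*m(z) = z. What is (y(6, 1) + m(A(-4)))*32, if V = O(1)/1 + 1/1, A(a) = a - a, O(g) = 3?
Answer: -800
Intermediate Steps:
A(a) = 0
m(z) = -z/3
V = 4 (V = 3/1 + 1/1 = 3*1 + 1*1 = 3 + 1 = 4)
y(s, d) = -(4 + d)**2 (y(s, d) = -(d + 4)**2 = -(4 + d)**2)
(y(6, 1) + m(A(-4)))*32 = (-(4 + 1)**2 - 1/3*0)*32 = (-1*5**2 + 0)*32 = (-1*25 + 0)*32 = (-25 + 0)*32 = -25*32 = -800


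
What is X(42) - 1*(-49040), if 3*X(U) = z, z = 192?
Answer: 49104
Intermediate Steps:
X(U) = 64 (X(U) = (1/3)*192 = 64)
X(42) - 1*(-49040) = 64 - 1*(-49040) = 64 + 49040 = 49104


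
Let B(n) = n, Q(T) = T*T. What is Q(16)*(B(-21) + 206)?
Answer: 47360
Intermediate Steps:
Q(T) = T²
Q(16)*(B(-21) + 206) = 16²*(-21 + 206) = 256*185 = 47360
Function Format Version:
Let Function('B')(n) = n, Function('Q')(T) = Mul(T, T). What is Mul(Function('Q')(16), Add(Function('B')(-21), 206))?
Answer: 47360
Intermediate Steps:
Function('Q')(T) = Pow(T, 2)
Mul(Function('Q')(16), Add(Function('B')(-21), 206)) = Mul(Pow(16, 2), Add(-21, 206)) = Mul(256, 185) = 47360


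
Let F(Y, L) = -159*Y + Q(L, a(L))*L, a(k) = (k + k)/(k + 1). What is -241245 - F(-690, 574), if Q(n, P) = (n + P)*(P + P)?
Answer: -552521665867/330625 ≈ -1.6711e+6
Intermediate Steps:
a(k) = 2*k/(1 + k) (a(k) = (2*k)/(1 + k) = 2*k/(1 + k))
Q(n, P) = 2*P*(P + n) (Q(n, P) = (P + n)*(2*P) = 2*P*(P + n))
F(Y, L) = -159*Y + 4*L²*(L + 2*L/(1 + L))/(1 + L) (F(Y, L) = -159*Y + (2*(2*L/(1 + L))*(2*L/(1 + L) + L))*L = -159*Y + (2*(2*L/(1 + L))*(L + 2*L/(1 + L)))*L = -159*Y + (4*L*(L + 2*L/(1 + L))/(1 + L))*L = -159*Y + 4*L²*(L + 2*L/(1 + L))/(1 + L))
-241245 - F(-690, 574) = -241245 - (-159*(-690)*(1 + 574)² + 4*574³*(3 + 574))/(1 + 574)² = -241245 - (-159*(-690)*575² + 4*189119224*577)/575² = -241245 - (-159*(-690)*330625 + 436487168992)/330625 = -241245 - (36272868750 + 436487168992)/330625 = -241245 - 472760037742/330625 = -552521665867/330625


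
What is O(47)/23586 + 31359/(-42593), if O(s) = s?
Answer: -737631503/1004598498 ≈ -0.73425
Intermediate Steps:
O(47)/23586 + 31359/(-42593) = 47/23586 + 31359/(-42593) = 47*(1/23586) + 31359*(-1/42593) = 47/23586 - 31359/42593 = -737631503/1004598498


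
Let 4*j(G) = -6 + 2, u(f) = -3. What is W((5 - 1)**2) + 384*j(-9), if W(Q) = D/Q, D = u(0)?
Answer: -6147/16 ≈ -384.19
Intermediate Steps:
D = -3
j(G) = -1 (j(G) = (-6 + 2)/4 = (1/4)*(-4) = -1)
W(Q) = -3/Q
W((5 - 1)**2) + 384*j(-9) = -3/(5 - 1)**2 + 384*(-1) = -3/(4**2) - 384 = -3/16 - 384 = -6147/16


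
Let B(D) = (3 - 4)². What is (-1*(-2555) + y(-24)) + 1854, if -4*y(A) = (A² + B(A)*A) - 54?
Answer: 8569/2 ≈ 4284.5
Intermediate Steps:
B(D) = 1 (B(D) = (-1)² = 1)
y(A) = 27/2 - A/4 - A²/4 (y(A) = -((A² + 1*A) - 54)/4 = -((A² + A) - 54)/4 = -((A + A²) - 54)/4 = -(-54 + A + A²)/4 = 27/2 - A/4 - A²/4)
(-1*(-2555) + y(-24)) + 1854 = (-1*(-2555) + (27/2 - ¼*(-24) - ¼*(-24)²)) + 1854 = (2555 + (27/2 + 6 - ¼*576)) + 1854 = (2555 + (27/2 + 6 - 144)) + 1854 = (2555 - 249/2) + 1854 = 4861/2 + 1854 = 8569/2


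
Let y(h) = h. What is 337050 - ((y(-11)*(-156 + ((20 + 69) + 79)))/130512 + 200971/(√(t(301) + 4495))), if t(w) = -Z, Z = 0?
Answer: 3665755811/10876 - 200971*√4495/4495 ≈ 3.3405e+5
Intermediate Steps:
t(w) = 0 (t(w) = -1*0 = 0)
337050 - ((y(-11)*(-156 + ((20 + 69) + 79)))/130512 + 200971/(√(t(301) + 4495))) = 337050 - (-11*(-156 + ((20 + 69) + 79))/130512 + 200971/(√(0 + 4495))) = 337050 - (-11*(-156 + (89 + 79))*(1/130512) + 200971/(√4495)) = 337050 - (-11*(-156 + 168)*(1/130512) + 200971*(√4495/4495)) = 337050 - (-11*12*(1/130512) + 200971*√4495/4495) = 337050 - (-132*1/130512 + 200971*√4495/4495) = 337050 - (-11/10876 + 200971*√4495/4495) = 337050 + (11/10876 - 200971*√4495/4495) = 3665755811/10876 - 200971*√4495/4495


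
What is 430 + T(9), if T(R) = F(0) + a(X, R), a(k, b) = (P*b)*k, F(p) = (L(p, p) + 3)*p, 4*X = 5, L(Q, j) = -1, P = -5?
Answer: 1495/4 ≈ 373.75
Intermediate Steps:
X = 5/4 (X = (¼)*5 = 5/4 ≈ 1.2500)
F(p) = 2*p (F(p) = (-1 + 3)*p = 2*p)
a(k, b) = -5*b*k (a(k, b) = (-5*b)*k = -5*b*k)
T(R) = -25*R/4 (T(R) = 2*0 - 5*R*5/4 = 0 - 25*R/4 = -25*R/4)
430 + T(9) = 430 - 25/4*9 = 430 - 225/4 = 1495/4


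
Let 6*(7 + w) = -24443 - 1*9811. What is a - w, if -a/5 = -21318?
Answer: 112306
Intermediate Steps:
a = 106590 (a = -5*(-21318) = 106590)
w = -5716 (w = -7 + (-24443 - 1*9811)/6 = -7 + (-24443 - 9811)/6 = -7 + (⅙)*(-34254) = -7 - 5709 = -5716)
a - w = 106590 - 1*(-5716) = 106590 + 5716 = 112306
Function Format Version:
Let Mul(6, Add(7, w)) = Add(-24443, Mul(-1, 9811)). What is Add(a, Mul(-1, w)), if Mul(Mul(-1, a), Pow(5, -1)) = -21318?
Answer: 112306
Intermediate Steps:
a = 106590 (a = Mul(-5, -21318) = 106590)
w = -5716 (w = Add(-7, Mul(Rational(1, 6), Add(-24443, Mul(-1, 9811)))) = Add(-7, Mul(Rational(1, 6), Add(-24443, -9811))) = Add(-7, Mul(Rational(1, 6), -34254)) = Add(-7, -5709) = -5716)
Add(a, Mul(-1, w)) = Add(106590, Mul(-1, -5716)) = Add(106590, 5716) = 112306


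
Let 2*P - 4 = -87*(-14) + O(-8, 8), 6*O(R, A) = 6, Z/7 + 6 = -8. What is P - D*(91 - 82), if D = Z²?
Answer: -171649/2 ≈ -85825.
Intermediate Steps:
Z = -98 (Z = -42 + 7*(-8) = -42 - 56 = -98)
O(R, A) = 1 (O(R, A) = (⅙)*6 = 1)
D = 9604 (D = (-98)² = 9604)
P = 1223/2 (P = 2 + (-87*(-14) + 1)/2 = 2 + (1218 + 1)/2 = 2 + (½)*1219 = 2 + 1219/2 = 1223/2 ≈ 611.50)
P - D*(91 - 82) = 1223/2 - 9604*(91 - 82) = 1223/2 - 9604*9 = 1223/2 - 1*86436 = 1223/2 - 86436 = -171649/2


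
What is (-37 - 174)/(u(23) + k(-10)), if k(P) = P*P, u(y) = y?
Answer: -211/123 ≈ -1.7154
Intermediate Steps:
k(P) = P²
(-37 - 174)/(u(23) + k(-10)) = (-37 - 174)/(23 + (-10)²) = -211/(23 + 100) = -211/123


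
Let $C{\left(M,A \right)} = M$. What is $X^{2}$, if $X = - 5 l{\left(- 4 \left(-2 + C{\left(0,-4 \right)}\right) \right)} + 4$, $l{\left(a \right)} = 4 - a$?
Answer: $576$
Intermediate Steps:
$X = 24$ ($X = - 5 \left(4 - - 4 \left(-2 + 0\right)\right) + 4 = - 5 \left(4 - \left(-4\right) \left(-2\right)\right) + 4 = - 5 \left(4 - 8\right) + 4 = \left(-5\right) \left(-4\right) + 4 = 20 + 4 = 24$)
$X^{2} = 24^{2} = 576$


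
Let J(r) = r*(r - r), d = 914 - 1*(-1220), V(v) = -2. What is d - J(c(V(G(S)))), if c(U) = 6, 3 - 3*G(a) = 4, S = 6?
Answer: 2134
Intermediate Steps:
G(a) = -1/3 (G(a) = 1 - 1/3*4 = 1 - 4/3 = -1/3)
d = 2134 (d = 914 + 1220 = 2134)
J(r) = 0 (J(r) = r*0 = 0)
d - J(c(V(G(S)))) = 2134 - 1*0 = 2134 + 0 = 2134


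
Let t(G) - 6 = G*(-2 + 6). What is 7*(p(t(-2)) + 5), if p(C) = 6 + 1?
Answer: 84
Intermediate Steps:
t(G) = 6 + 4*G (t(G) = 6 + G*(-2 + 6) = 6 + G*4 = 6 + 4*G)
p(C) = 7
7*(p(t(-2)) + 5) = 7*(7 + 5) = 7*12 = 84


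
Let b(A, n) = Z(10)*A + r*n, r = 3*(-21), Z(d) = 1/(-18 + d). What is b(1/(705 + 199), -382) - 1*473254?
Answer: -3248527617/7232 ≈ -4.4919e+5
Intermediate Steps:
r = -63
b(A, n) = -63*n - A/8 (b(A, n) = A/(-18 + 10) - 63*n = A/(-8) - 63*n = -A/8 - 63*n = -63*n - A/8)
b(1/(705 + 199), -382) - 1*473254 = (-63*(-382) - 1/(8*(705 + 199))) - 1*473254 = (24066 - ⅛/904) - 473254 = (24066 - ⅛*1/904) - 473254 = (24066 - 1/7232) - 473254 = 174045311/7232 - 473254 = -3248527617/7232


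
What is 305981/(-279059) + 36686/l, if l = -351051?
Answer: -117652494505/97963941009 ≈ -1.2010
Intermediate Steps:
305981/(-279059) + 36686/l = 305981/(-279059) + 36686/(-351051) = 305981*(-1/279059) + 36686*(-1/351051) = -305981/279059 - 36686/351051 = -117652494505/97963941009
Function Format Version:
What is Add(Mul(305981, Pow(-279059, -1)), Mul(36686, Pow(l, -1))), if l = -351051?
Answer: Rational(-117652494505, 97963941009) ≈ -1.2010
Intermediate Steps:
Add(Mul(305981, Pow(-279059, -1)), Mul(36686, Pow(l, -1))) = Add(Mul(305981, Pow(-279059, -1)), Mul(36686, Pow(-351051, -1))) = Add(Mul(305981, Rational(-1, 279059)), Mul(36686, Rational(-1, 351051))) = Add(Rational(-305981, 279059), Rational(-36686, 351051)) = Rational(-117652494505, 97963941009)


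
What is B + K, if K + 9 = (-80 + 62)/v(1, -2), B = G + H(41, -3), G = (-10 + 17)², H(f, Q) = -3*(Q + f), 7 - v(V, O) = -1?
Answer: -305/4 ≈ -76.250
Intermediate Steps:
v(V, O) = 8 (v(V, O) = 7 - 1*(-1) = 7 + 1 = 8)
H(f, Q) = -3*Q - 3*f
G = 49 (G = 7² = 49)
B = -65 (B = 49 + (-3*(-3) - 3*41) = 49 + (9 - 123) = 49 - 114 = -65)
K = -45/4 (K = -9 + (-80 + 62)/8 = -9 - 18*⅛ = -9 - 9/4 = -45/4 ≈ -11.250)
B + K = -65 - 45/4 = -305/4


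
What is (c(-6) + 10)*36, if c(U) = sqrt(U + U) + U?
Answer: 144 + 72*I*sqrt(3) ≈ 144.0 + 124.71*I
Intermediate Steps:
c(U) = U + sqrt(2)*sqrt(U) (c(U) = sqrt(2*U) + U = sqrt(2)*sqrt(U) + U = U + sqrt(2)*sqrt(U))
(c(-6) + 10)*36 = ((-6 + sqrt(2)*sqrt(-6)) + 10)*36 = ((-6 + sqrt(2)*(I*sqrt(6))) + 10)*36 = ((-6 + 2*I*sqrt(3)) + 10)*36 = (4 + 2*I*sqrt(3))*36 = 144 + 72*I*sqrt(3)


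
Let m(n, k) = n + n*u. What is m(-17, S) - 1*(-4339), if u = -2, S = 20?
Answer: 4356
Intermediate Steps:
m(n, k) = -n (m(n, k) = n + n*(-2) = n - 2*n = -n)
m(-17, S) - 1*(-4339) = -1*(-17) - 1*(-4339) = 17 + 4339 = 4356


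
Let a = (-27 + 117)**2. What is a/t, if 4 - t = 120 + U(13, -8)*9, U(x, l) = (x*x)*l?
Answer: 2025/3013 ≈ 0.67209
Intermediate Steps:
a = 8100 (a = 90**2 = 8100)
U(x, l) = l*x**2 (U(x, l) = x**2*l = l*x**2)
t = 12052 (t = 4 - (120 - 8*13**2*9) = 4 - (120 - 8*169*9) = 4 - (120 - 1352*9) = 4 - (120 - 12168) = 4 - 1*(-12048) = 4 + 12048 = 12052)
a/t = 8100/12052 = 8100*(1/12052) = 2025/3013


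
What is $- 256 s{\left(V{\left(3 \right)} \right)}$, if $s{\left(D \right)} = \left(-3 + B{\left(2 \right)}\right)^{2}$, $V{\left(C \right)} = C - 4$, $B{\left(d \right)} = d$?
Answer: $-256$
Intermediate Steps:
$V{\left(C \right)} = -4 + C$
$s{\left(D \right)} = 1$ ($s{\left(D \right)} = \left(-3 + 2\right)^{2} = \left(-1\right)^{2} = 1$)
$- 256 s{\left(V{\left(3 \right)} \right)} = \left(-256\right) 1 = -256$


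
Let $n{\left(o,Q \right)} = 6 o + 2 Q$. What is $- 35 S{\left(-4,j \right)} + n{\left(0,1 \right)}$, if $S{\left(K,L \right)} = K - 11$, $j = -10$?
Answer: $527$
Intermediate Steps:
$n{\left(o,Q \right)} = 2 Q + 6 o$
$S{\left(K,L \right)} = -11 + K$
$- 35 S{\left(-4,j \right)} + n{\left(0,1 \right)} = - 35 \left(-11 - 4\right) + \left(2 \cdot 1 + 6 \cdot 0\right) = \left(-35\right) \left(-15\right) + \left(2 + 0\right) = 525 + 2 = 527$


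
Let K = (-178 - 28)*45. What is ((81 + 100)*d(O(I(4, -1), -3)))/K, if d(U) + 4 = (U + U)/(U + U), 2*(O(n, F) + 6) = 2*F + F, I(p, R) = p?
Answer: 181/3090 ≈ 0.058576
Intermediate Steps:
O(n, F) = -6 + 3*F/2 (O(n, F) = -6 + (2*F + F)/2 = -6 + (3*F)/2 = -6 + 3*F/2)
d(U) = -3 (d(U) = -4 + (U + U)/(U + U) = -4 + (2*U)/((2*U)) = -4 + (2*U)*(1/(2*U)) = -4 + 1 = -3)
K = -9270 (K = -206*45 = -9270)
((81 + 100)*d(O(I(4, -1), -3)))/K = ((81 + 100)*(-3))/(-9270) = (181*(-3))*(-1/9270) = -543*(-1/9270) = 181/3090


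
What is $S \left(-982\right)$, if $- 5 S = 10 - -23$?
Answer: $\frac{32406}{5} \approx 6481.2$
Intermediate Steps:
$S = - \frac{33}{5}$ ($S = - \frac{10 - -23}{5} = - \frac{10 + 23}{5} = \left(- \frac{1}{5}\right) 33 = - \frac{33}{5} \approx -6.6$)
$S \left(-982\right) = \left(- \frac{33}{5}\right) \left(-982\right) = \frac{32406}{5}$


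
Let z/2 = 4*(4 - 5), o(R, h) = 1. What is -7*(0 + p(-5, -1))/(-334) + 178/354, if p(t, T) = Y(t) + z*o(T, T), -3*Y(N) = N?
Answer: 7293/19706 ≈ 0.37009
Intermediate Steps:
z = -8 (z = 2*(4*(4 - 5)) = 2*(4*(-1)) = 2*(-4) = -8)
Y(N) = -N/3
p(t, T) = -8 - t/3 (p(t, T) = -t/3 - 8*1 = -t/3 - 8 = -8 - t/3)
-7*(0 + p(-5, -1))/(-334) + 178/354 = -7*(0 + (-8 - 1/3*(-5)))/(-334) + 178/354 = -7*(0 + (-8 + 5/3))*(-1/334) + 178*(1/354) = -7*(0 - 19/3)*(-1/334) + 89/177 = -7*(-19/3)*(-1/334) + 89/177 = (133/3)*(-1/334) + 89/177 = -133/1002 + 89/177 = 7293/19706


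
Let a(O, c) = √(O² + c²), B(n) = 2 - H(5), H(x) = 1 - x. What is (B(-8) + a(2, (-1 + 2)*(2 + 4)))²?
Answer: 76 + 24*√10 ≈ 151.89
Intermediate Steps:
B(n) = 6 (B(n) = 2 - (1 - 1*5) = 2 - (1 - 5) = 2 - 1*(-4) = 2 + 4 = 6)
(B(-8) + a(2, (-1 + 2)*(2 + 4)))² = (6 + √(2² + ((-1 + 2)*(2 + 4))²))² = (6 + √(4 + (1*6)²))² = (6 + √(4 + 6²))² = (6 + √(4 + 36))² = (6 + √40)² = (6 + 2*√10)²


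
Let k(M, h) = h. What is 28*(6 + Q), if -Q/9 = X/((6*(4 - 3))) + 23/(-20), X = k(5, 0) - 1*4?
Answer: 3129/5 ≈ 625.80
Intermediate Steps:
X = -4 (X = 0 - 1*4 = 0 - 4 = -4)
Q = 327/20 (Q = -9*(-4*1/(6*(4 - 3)) + 23/(-20)) = -9*(-4/(6*1) + 23*(-1/20)) = -9*(-4/6 - 23/20) = -9*(-4*1/6 - 23/20) = -9*(-2/3 - 23/20) = -9*(-109/60) = 327/20 ≈ 16.350)
28*(6 + Q) = 28*(6 + 327/20) = 28*(447/20) = 3129/5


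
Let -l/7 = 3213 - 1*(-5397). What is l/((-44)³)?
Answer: 30135/42592 ≈ 0.70753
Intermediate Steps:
l = -60270 (l = -7*(3213 - 1*(-5397)) = -7*(3213 + 5397) = -7*8610 = -60270)
l/((-44)³) = -60270/((-44)³) = -60270/(-85184) = -60270*(-1/85184) = 30135/42592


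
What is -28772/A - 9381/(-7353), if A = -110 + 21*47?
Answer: -67777793/2149527 ≈ -31.531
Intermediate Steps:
A = 877 (A = -110 + 987 = 877)
-28772/A - 9381/(-7353) = -28772/877 - 9381/(-7353) = -28772*1/877 - 9381*(-1/7353) = -28772/877 + 3127/2451 = -67777793/2149527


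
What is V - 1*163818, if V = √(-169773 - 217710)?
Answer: -163818 + I*√387483 ≈ -1.6382e+5 + 622.48*I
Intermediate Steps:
V = I*√387483 (V = √(-387483) = I*√387483 ≈ 622.48*I)
V - 1*163818 = I*√387483 - 1*163818 = I*√387483 - 163818 = -163818 + I*√387483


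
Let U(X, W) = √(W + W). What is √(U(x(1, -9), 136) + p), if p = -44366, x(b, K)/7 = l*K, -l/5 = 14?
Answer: √(-44366 + 4*√17) ≈ 210.59*I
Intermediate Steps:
l = -70 (l = -5*14 = -70)
x(b, K) = -490*K (x(b, K) = 7*(-70*K) = -490*K)
U(X, W) = √2*√W (U(X, W) = √(2*W) = √2*√W)
√(U(x(1, -9), 136) + p) = √(√2*√136 - 44366) = √(√2*(2*√34) - 44366) = √(4*√17 - 44366) = √(-44366 + 4*√17)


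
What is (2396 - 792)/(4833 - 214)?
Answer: 1604/4619 ≈ 0.34726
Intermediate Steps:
(2396 - 792)/(4833 - 214) = 1604/4619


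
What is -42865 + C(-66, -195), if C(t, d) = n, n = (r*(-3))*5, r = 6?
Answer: -42955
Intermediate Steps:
n = -90 (n = (6*(-3))*5 = -18*5 = -90)
C(t, d) = -90
-42865 + C(-66, -195) = -42865 - 90 = -42955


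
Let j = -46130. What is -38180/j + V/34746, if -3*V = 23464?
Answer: 144870626/240424947 ≈ 0.60256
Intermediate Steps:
V = -23464/3 (V = -⅓*23464 = -23464/3 ≈ -7821.3)
-38180/j + V/34746 = -38180/(-46130) - 23464/3/34746 = -38180*(-1/46130) - 23464/3*1/34746 = 3818/4613 - 11732/52119 = 144870626/240424947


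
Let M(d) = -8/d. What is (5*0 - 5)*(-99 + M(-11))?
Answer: 5405/11 ≈ 491.36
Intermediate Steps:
(5*0 - 5)*(-99 + M(-11)) = (5*0 - 5)*(-99 - 8/(-11)) = (0 - 5)*(-99 - 8*(-1/11)) = -5*(-99 + 8/11) = -5*(-1081/11) = 5405/11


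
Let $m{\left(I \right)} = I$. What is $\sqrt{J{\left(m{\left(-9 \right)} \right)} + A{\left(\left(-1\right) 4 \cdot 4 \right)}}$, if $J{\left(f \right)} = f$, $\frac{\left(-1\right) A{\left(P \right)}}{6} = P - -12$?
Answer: $\sqrt{15} \approx 3.873$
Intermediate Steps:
$A{\left(P \right)} = -72 - 6 P$ ($A{\left(P \right)} = - 6 \left(P - -12\right) = - 6 \left(P + 12\right) = - 6 \left(12 + P\right) = -72 - 6 P$)
$\sqrt{J{\left(m{\left(-9 \right)} \right)} + A{\left(\left(-1\right) 4 \cdot 4 \right)}} = \sqrt{-9 - \left(72 + 6 \left(-1\right) 4 \cdot 4\right)} = \sqrt{-9 - \left(72 + 6 \left(\left(-4\right) 4\right)\right)} = \sqrt{-9 - -24} = \sqrt{-9 + \left(-72 + 96\right)} = \sqrt{-9 + 24} = \sqrt{15}$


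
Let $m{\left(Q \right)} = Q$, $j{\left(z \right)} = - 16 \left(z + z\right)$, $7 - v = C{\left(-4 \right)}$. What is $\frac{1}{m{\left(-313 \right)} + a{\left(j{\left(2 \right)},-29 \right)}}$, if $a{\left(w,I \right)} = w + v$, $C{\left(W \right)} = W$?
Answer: $- \frac{1}{366} \approx -0.0027322$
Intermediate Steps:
$v = 11$ ($v = 7 - -4 = 7 + 4 = 11$)
$j{\left(z \right)} = - 32 z$ ($j{\left(z \right)} = - 16 \cdot 2 z = - 32 z$)
$a{\left(w,I \right)} = 11 + w$ ($a{\left(w,I \right)} = w + 11 = 11 + w$)
$\frac{1}{m{\left(-313 \right)} + a{\left(j{\left(2 \right)},-29 \right)}} = \frac{1}{-313 + \left(11 - 64\right)} = \frac{1}{-313 - 53} = \frac{1}{-366} = - \frac{1}{366}$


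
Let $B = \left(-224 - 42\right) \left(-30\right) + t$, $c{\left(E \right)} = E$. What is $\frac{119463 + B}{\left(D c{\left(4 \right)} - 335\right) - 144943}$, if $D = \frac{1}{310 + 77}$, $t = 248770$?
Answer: $- \frac{145594431}{56222582} \approx -2.5896$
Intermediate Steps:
$D = \frac{1}{387} \approx 0.002584$
$B = 256750$ ($B = \left(-224 - 42\right) \left(-30\right) + 248770 = \left(-266\right) \left(-30\right) + 248770 = 7980 + 248770 = 256750$)
$\frac{119463 + B}{\left(D c{\left(4 \right)} - 335\right) - 144943} = \frac{119463 + 256750}{\left(\frac{1}{387} \cdot 4 - 335\right) - 144943} = \frac{376213}{\left(\frac{4}{387} - 335\right) - 144943} = \frac{376213}{- \frac{129641}{387} - 144943} = \frac{376213}{- \frac{56222582}{387}} = 376213 \left(- \frac{387}{56222582}\right) = - \frac{145594431}{56222582}$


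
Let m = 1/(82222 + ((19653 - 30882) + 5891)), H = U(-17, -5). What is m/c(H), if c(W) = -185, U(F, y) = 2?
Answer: -1/14223540 ≈ -7.0306e-8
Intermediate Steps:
H = 2
m = 1/76884 (m = 1/(82222 + (-11229 + 5891)) = 1/(82222 - 5338) = 1/76884 ≈ 1.3007e-5)
m/c(H) = (1/76884)/(-185) = (1/76884)*(-1/185) = -1/14223540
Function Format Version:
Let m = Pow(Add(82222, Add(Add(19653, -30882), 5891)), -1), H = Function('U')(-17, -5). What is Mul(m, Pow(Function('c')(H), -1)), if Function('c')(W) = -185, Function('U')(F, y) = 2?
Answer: Rational(-1, 14223540) ≈ -7.0306e-8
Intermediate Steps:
H = 2
m = Rational(1, 76884) (m = Pow(Add(82222, Add(-11229, 5891)), -1) = Pow(Add(82222, -5338), -1) = Pow(76884, -1) = Rational(1, 76884) ≈ 1.3007e-5)
Mul(m, Pow(Function('c')(H), -1)) = Mul(Rational(1, 76884), Pow(-185, -1)) = Mul(Rational(1, 76884), Rational(-1, 185)) = Rational(-1, 14223540)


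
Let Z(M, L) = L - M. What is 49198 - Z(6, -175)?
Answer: 49379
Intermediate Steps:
49198 - Z(6, -175) = 49198 - (-175 - 1*6) = 49198 - (-175 - 6) = 49198 - 1*(-181) = 49198 + 181 = 49379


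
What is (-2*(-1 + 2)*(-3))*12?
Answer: 72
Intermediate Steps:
(-2*(-1 + 2)*(-3))*12 = (-2*1*(-3))*12 = -2*(-3)*12 = 6*12 = 72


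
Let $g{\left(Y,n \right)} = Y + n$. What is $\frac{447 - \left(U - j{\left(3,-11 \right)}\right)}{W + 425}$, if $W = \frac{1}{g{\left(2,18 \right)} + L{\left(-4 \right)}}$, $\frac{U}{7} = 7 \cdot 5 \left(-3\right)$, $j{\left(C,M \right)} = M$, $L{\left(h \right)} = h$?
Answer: $\frac{18736}{6801} \approx 2.7549$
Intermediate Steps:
$U = -735$ ($U = 7 \cdot 7 \cdot 5 \left(-3\right) = 7 \cdot 35 \left(-3\right) = 7 \left(-105\right) = -735$)
$W = \frac{1}{16}$ ($W = \frac{1}{\left(2 + 18\right) - 4} = \frac{1}{20 - 4} = \frac{1}{16} \approx 0.0625$)
$\frac{447 - \left(U - j{\left(3,-11 \right)}\right)}{W + 425} = \frac{447 - -724}{\frac{1}{16} + 425} = \frac{447 + \left(-11 + 735\right)}{\frac{6801}{16}} = \left(447 + 724\right) \frac{16}{6801} = 1171 \cdot \frac{16}{6801} = \frac{18736}{6801}$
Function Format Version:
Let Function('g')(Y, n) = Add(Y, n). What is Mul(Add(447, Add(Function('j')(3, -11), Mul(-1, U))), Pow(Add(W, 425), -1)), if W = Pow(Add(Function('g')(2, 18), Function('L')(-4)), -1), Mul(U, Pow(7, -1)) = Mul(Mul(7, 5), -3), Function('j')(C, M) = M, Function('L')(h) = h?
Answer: Rational(18736, 6801) ≈ 2.7549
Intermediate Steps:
U = -735 (U = Mul(7, Mul(Mul(7, 5), -3)) = Mul(7, Mul(35, -3)) = Mul(7, -105) = -735)
W = Rational(1, 16) (W = Pow(Add(Add(2, 18), -4), -1) = Pow(Add(20, -4), -1) = Pow(16, -1) = Rational(1, 16) ≈ 0.062500)
Mul(Add(447, Add(Function('j')(3, -11), Mul(-1, U))), Pow(Add(W, 425), -1)) = Mul(Add(447, Add(-11, Mul(-1, -735))), Pow(Add(Rational(1, 16), 425), -1)) = Mul(Add(447, Add(-11, 735)), Pow(Rational(6801, 16), -1)) = Mul(Add(447, 724), Rational(16, 6801)) = Mul(1171, Rational(16, 6801)) = Rational(18736, 6801)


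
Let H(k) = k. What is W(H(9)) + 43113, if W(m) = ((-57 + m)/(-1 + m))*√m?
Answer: 43095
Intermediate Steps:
W(m) = √m*(-57 + m)/(-1 + m) (W(m) = ((-57 + m)/(-1 + m))*√m = √m*(-57 + m)/(-1 + m))
W(H(9)) + 43113 = √9*(-57 + 9)/(-1 + 9) + 43113 = 3*(-48)/8 + 43113 = 3*(⅛)*(-48) + 43113 = -18 + 43113 = 43095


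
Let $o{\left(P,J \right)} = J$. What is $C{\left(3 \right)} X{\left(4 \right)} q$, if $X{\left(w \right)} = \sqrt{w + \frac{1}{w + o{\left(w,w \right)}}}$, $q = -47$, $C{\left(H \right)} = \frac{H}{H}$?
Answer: $- \frac{47 \sqrt{66}}{4} \approx -95.457$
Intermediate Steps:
$C{\left(H \right)} = 1$
$X{\left(w \right)} = \sqrt{w + \frac{1}{2 w}}$ ($X{\left(w \right)} = \sqrt{w + \frac{1}{w + w}} = \sqrt{w + \frac{1}{2 w}}$)
$C{\left(3 \right)} X{\left(4 \right)} q = 1 \frac{\sqrt{\frac{2}{4} + 4 \cdot 4}}{2} \left(-47\right) = 1 \frac{\sqrt{2 \cdot \frac{1}{4} + 16}}{2} \left(-47\right) = 1 \frac{\sqrt{\frac{1}{2} + 16}}{2} \left(-47\right) = 1 \frac{\sqrt{\frac{33}{2}}}{2} \left(-47\right) = 1 \frac{\frac{1}{2} \sqrt{66}}{2} \left(-47\right) = 1 \frac{\sqrt{66}}{4} \left(-47\right) = \frac{\sqrt{66}}{4} \left(-47\right) = - \frac{47 \sqrt{66}}{4}$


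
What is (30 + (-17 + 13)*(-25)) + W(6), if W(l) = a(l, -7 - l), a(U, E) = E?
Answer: 117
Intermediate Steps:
W(l) = -7 - l
(30 + (-17 + 13)*(-25)) + W(6) = (30 + (-17 + 13)*(-25)) + (-7 - 1*6) = (30 - 4*(-25)) + (-7 - 6) = (30 + 100) - 13 = 130 - 13 = 117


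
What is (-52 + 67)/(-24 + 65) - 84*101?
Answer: -347829/41 ≈ -8483.6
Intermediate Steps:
(-52 + 67)/(-24 + 65) - 84*101 = 15/41 - 8484 = -347829/41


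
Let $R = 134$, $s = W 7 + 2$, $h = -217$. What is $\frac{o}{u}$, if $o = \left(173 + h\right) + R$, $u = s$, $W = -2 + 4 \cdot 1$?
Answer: $\frac{45}{8} \approx 5.625$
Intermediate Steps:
$W = 2$ ($W = -2 + 4 = 2$)
$s = 16$ ($s = 2 \cdot 7 + 2 = 14 + 2 = 16$)
$u = 16$
$o = 90$ ($o = \left(173 - 217\right) + 134 = -44 + 134 = 90$)
$\frac{o}{u} = \frac{90}{16} = 90 \cdot \frac{1}{16} = \frac{45}{8}$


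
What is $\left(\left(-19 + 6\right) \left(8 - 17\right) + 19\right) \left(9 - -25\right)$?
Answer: $4624$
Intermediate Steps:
$\left(\left(-19 + 6\right) \left(8 - 17\right) + 19\right) \left(9 - -25\right) = \left(- 13 \left(8 - 17\right) + 19\right) \left(9 + 25\right) = \left(- 13 \left(8 - 17\right) + 19\right) 34 = \left(\left(-13\right) \left(-9\right) + 19\right) 34 = \left(117 + 19\right) 34 = 136 \cdot 34 = 4624$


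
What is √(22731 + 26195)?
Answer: √48926 ≈ 221.19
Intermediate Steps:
√(22731 + 26195) = √48926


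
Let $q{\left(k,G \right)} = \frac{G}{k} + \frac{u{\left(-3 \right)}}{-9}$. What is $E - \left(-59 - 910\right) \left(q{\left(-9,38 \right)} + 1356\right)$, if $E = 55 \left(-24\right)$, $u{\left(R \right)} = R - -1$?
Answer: $1308768$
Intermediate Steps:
$u{\left(R \right)} = 1 + R$ ($u{\left(R \right)} = R + 1 = 1 + R$)
$q{\left(k,G \right)} = \frac{2}{9} + \frac{G}{k}$ ($q{\left(k,G \right)} = \frac{G}{k} + \frac{1 - 3}{-9} = \frac{G}{k} - - \frac{2}{9} = \frac{G}{k} + \frac{2}{9} = \frac{2}{9} + \frac{G}{k}$)
$E = -1320$
$E - \left(-59 - 910\right) \left(q{\left(-9,38 \right)} + 1356\right) = -1320 - \left(-59 - 910\right) \left(\left(\frac{2}{9} + \frac{38}{-9}\right) + 1356\right) = -1320 - - 969 \left(\left(\frac{2}{9} + 38 \left(- \frac{1}{9}\right)\right) + 1356\right) = -1320 - - 969 \left(\left(\frac{2}{9} - \frac{38}{9}\right) + 1356\right) = -1320 - - 969 \left(-4 + 1356\right) = -1320 - \left(-969\right) 1352 = -1320 - -1310088 = -1320 + 1310088 = 1308768$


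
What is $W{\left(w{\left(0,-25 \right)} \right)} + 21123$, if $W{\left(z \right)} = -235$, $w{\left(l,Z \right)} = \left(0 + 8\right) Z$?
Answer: $20888$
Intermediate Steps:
$w{\left(l,Z \right)} = 8 Z$
$W{\left(w{\left(0,-25 \right)} \right)} + 21123 = -235 + 21123 = 20888$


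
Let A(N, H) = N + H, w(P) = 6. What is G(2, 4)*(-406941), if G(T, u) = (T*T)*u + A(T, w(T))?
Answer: -9766584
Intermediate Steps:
A(N, H) = H + N
G(T, u) = 6 + T + u*T² (G(T, u) = (T*T)*u + (6 + T) = T²*u + (6 + T) = u*T² + (6 + T) = 6 + T + u*T²)
G(2, 4)*(-406941) = (6 + 2 + 4*2²)*(-406941) = (6 + 2 + 4*4)*(-406941) = (6 + 2 + 16)*(-406941) = 24*(-406941) = -9766584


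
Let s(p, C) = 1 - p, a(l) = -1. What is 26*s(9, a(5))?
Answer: -208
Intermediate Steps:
26*s(9, a(5)) = 26*(1 - 1*9) = 26*(1 - 9) = 26*(-8) = -208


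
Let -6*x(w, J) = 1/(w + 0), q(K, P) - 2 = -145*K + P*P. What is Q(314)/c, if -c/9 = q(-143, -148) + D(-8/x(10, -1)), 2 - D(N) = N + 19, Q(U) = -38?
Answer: 19/189648 ≈ 0.00010019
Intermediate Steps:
q(K, P) = 2 + P**2 - 145*K (q(K, P) = 2 + (-145*K + P*P) = 2 + (-145*K + P**2) = 2 + (P**2 - 145*K) = 2 + P**2 - 145*K)
x(w, J) = -1/(6*w) (x(w, J) = -1/(6*(w + 0)) = -1/(6*w))
D(N) = -17 - N (D(N) = 2 - (N + 19) = 2 - (19 + N) = 2 + (-19 - N) = -17 - N)
c = -379296 (c = -9*((2 + (-148)**2 - 145*(-143)) + (-17 - (-8)/((-1/6/10)))) = -9*((2 + 21904 + 20735) + (-17 - (-8)/((-1/6*1/10)))) = -9*(42641 + (-17 - (-8)/(-1/60))) = -9*(42641 + (-17 - (-8)*(-60))) = -9*(42641 + (-17 - 1*480)) = -9*(42641 + (-17 - 480)) = -9*(42641 - 497) = -9*42144 = -379296)
Q(314)/c = -38/(-379296) = -38*(-1/379296) = 19/189648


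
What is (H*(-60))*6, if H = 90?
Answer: -32400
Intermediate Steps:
(H*(-60))*6 = (90*(-60))*6 = -5400*6 = -32400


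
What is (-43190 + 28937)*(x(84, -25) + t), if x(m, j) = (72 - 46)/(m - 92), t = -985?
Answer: 56342109/4 ≈ 1.4086e+7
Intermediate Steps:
x(m, j) = 26/(-92 + m)
(-43190 + 28937)*(x(84, -25) + t) = (-43190 + 28937)*(26/(-92 + 84) - 985) = -14253*(26/(-8) - 985) = -14253*(26*(-⅛) - 985) = -14253*(-13/4 - 985) = -14253*(-3953/4) = 56342109/4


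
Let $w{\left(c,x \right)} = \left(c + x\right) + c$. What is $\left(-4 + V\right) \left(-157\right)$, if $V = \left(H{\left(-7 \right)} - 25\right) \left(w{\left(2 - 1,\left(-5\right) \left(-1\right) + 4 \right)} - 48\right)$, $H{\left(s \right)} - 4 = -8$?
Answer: $-167833$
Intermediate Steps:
$H{\left(s \right)} = -4$ ($H{\left(s \right)} = 4 - 8 = -4$)
$w{\left(c,x \right)} = x + 2 c$
$V = 1073$ ($V = \left(-4 - 25\right) \left(\left(\left(\left(-5\right) \left(-1\right) + 4\right) + 2 \left(2 - 1\right)\right) - 48\right) = - 29 \left(\left(\left(5 + 4\right) + 2 \left(2 - 1\right)\right) - 48\right) = - 29 \left(\left(9 + 2 \cdot 1\right) - 48\right) = - 29 \left(\left(9 + 2\right) - 48\right) = - 29 \left(11 - 48\right) = \left(-29\right) \left(-37\right) = 1073$)
$\left(-4 + V\right) \left(-157\right) = \left(-4 + 1073\right) \left(-157\right) = 1069 \left(-157\right) = -167833$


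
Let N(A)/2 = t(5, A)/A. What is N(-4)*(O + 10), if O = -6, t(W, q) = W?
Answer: -10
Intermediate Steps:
N(A) = 10/A (N(A) = 2*(5/A) = 10/A)
N(-4)*(O + 10) = (10/(-4))*(-6 + 10) = (10*(-¼))*4 = -5/2*4 = -10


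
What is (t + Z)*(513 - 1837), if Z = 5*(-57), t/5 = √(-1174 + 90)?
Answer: 377340 - 13240*I*√271 ≈ 3.7734e+5 - 2.1796e+5*I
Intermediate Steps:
t = 10*I*√271 (t = 5*√(-1174 + 90) = 5*√(-1084) = 5*(2*I*√271) = 10*I*√271 ≈ 164.62*I)
Z = -285
(t + Z)*(513 - 1837) = (10*I*√271 - 285)*(513 - 1837) = (-285 + 10*I*√271)*(-1324) = 377340 - 13240*I*√271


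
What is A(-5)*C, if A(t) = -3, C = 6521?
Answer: -19563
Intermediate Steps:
A(-5)*C = -3*6521 = -19563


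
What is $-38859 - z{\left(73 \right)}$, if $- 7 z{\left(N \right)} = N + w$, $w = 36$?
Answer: $- \frac{271904}{7} \approx -38843.0$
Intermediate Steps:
$z{\left(N \right)} = - \frac{36}{7} - \frac{N}{7}$ ($z{\left(N \right)} = - \frac{N + 36}{7} = - \frac{36 + N}{7} = - \frac{36}{7} - \frac{N}{7}$)
$-38859 - z{\left(73 \right)} = -38859 - \left(- \frac{36}{7} - \frac{73}{7}\right) = -38859 - - \frac{109}{7} = -38859 + \frac{109}{7} = - \frac{271904}{7}$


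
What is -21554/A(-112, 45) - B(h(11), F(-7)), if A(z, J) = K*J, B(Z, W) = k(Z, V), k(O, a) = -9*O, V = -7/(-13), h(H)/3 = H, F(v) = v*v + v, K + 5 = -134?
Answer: 1879289/6255 ≈ 300.45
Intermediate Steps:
K = -139 (K = -5 - 134 = -139)
F(v) = v + v² (F(v) = v² + v = v + v²)
h(H) = 3*H
V = 7/13 (V = -7*(-1/13) = 7/13 ≈ 0.53846)
B(Z, W) = -9*Z
A(z, J) = -139*J
-21554/A(-112, 45) - B(h(11), F(-7)) = -21554/((-139*45)) - (-9)*3*11 = -21554/(-6255) - (-9)*33 = -21554*(-1/6255) - 1*(-297) = 21554/6255 + 297 = 1879289/6255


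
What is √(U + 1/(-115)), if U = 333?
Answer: √4403810/115 ≈ 18.248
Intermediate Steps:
√(U + 1/(-115)) = √(333 + 1/(-115)) = √(333 - 1/115) = √(38294/115) = √4403810/115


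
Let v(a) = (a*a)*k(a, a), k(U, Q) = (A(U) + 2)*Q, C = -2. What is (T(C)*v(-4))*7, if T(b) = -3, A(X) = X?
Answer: -2688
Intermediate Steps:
k(U, Q) = Q*(2 + U) (k(U, Q) = (U + 2)*Q = (2 + U)*Q = Q*(2 + U))
v(a) = a³*(2 + a) (v(a) = (a*a)*(a*(2 + a)) = a²*(a*(2 + a)) = a³*(2 + a))
(T(C)*v(-4))*7 = -3*(-4)³*(2 - 4)*7 = -(-192)*(-2)*7 = -3*128*7 = -384*7 = -2688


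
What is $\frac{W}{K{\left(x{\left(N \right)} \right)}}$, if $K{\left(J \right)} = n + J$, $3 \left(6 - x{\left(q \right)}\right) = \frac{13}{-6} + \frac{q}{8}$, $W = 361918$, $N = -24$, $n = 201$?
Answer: $\frac{6514524}{3757} \approx 1734.0$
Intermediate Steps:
$x{\left(q \right)} = \frac{121}{18} - \frac{q}{24}$ ($x{\left(q \right)} = 6 - \frac{\frac{13}{-6} + \frac{q}{8}}{3} = 6 - \frac{13 \left(- \frac{1}{6}\right) + q \frac{1}{8}}{3} = 6 - \frac{- \frac{13}{6} + \frac{q}{8}}{3} = 6 - \left(- \frac{13}{18} + \frac{q}{24}\right) = \frac{121}{18} - \frac{q}{24}$)
$K{\left(J \right)} = 201 + J$
$\frac{W}{K{\left(x{\left(N \right)} \right)}} = \frac{361918}{201 + \left(\frac{121}{18} - -1\right)} = \frac{361918}{201 + \left(\frac{121}{18} + 1\right)} = \frac{361918}{201 + \frac{139}{18}} = \frac{361918}{\frac{3757}{18}} = 361918 \cdot \frac{18}{3757} = \frac{6514524}{3757}$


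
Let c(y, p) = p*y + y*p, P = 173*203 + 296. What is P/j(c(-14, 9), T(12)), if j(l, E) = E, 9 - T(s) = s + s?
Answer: -2361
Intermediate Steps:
P = 35415 (P = 35119 + 296 = 35415)
T(s) = 9 - 2*s (T(s) = 9 - (s + s) = 9 - 2*s)
c(y, p) = 2*p*y (c(y, p) = p*y + p*y = 2*p*y)
P/j(c(-14, 9), T(12)) = 35415/(9 - 2*12) = 35415/(9 - 24) = 35415/(-15) = 35415*(-1/15) = -2361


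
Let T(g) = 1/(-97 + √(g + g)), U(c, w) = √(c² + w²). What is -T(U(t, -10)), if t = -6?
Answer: 912673/88528737 + 8*34^(¾)/88528737 + 388*√34/88528737 + 18818*34^(¼)/88528737 ≈ 0.010849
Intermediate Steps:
T(g) = 1/(-97 + √2*√g) (T(g) = 1/(-97 + √(2*g)) = 1/(-97 + √2*√g))
-T(U(t, -10)) = -1/(-97 + √2*√(√((-6)² + (-10)²))) = -1/(-97 + √2*√(√(36 + 100))) = -1/(-97 + √2*√(√136)) = -1/(-97 + √2*√(2*√34)) = -1/(-97 + √2*(2^(¾)*17^(¼))) = -1/(-97 + 2*34^(¼))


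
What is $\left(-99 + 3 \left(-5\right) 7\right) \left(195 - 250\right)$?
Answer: $11220$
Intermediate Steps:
$\left(-99 + 3 \left(-5\right) 7\right) \left(195 - 250\right) = \left(-99 - 105\right) \left(-55\right) = \left(-204\right) \left(-55\right) = 11220$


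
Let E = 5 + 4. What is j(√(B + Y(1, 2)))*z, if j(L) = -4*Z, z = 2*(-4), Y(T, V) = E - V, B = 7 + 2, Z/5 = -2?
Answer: -320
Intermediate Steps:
Z = -10 (Z = 5*(-2) = -10)
E = 9
B = 9
Y(T, V) = 9 - V
z = -8
j(L) = 40 (j(L) = -4*(-10) = 40)
j(√(B + Y(1, 2)))*z = 40*(-8) = -320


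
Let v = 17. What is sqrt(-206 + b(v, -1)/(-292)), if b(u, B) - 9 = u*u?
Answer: 5*I*sqrt(176514)/146 ≈ 14.388*I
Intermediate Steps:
b(u, B) = 9 + u**2 (b(u, B) = 9 + u*u = 9 + u**2)
sqrt(-206 + b(v, -1)/(-292)) = sqrt(-206 + (9 + 17**2)/(-292)) = sqrt(-206 + (9 + 289)*(-1/292)) = sqrt(-206 + 298*(-1/292)) = sqrt(-206 - 149/146) = sqrt(-30225/146) = 5*I*sqrt(176514)/146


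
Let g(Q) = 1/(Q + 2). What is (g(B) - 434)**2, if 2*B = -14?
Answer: 4713241/25 ≈ 1.8853e+5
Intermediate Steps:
B = -7 (B = (1/2)*(-14) = -7)
g(Q) = 1/(2 + Q)
(g(B) - 434)**2 = (1/(2 - 7) - 434)**2 = (1/(-5) - 434)**2 = (-1/5 - 434)**2 = (-2171/5)**2 = 4713241/25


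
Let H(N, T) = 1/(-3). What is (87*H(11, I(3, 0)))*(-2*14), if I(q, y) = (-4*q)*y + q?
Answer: 812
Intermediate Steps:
I(q, y) = q - 4*q*y (I(q, y) = -4*q*y + q = q - 4*q*y)
H(N, T) = -⅓
(87*H(11, I(3, 0)))*(-2*14) = (87*(-⅓))*(-2*14) = -29*(-28) = 812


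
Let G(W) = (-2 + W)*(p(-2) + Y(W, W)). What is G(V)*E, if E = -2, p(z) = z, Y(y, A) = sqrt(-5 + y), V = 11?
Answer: 36 - 18*sqrt(6) ≈ -8.0908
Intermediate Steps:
G(W) = (-2 + W)*(-2 + sqrt(-5 + W))
G(V)*E = (4 - 2*11 - 2*sqrt(-5 + 11) + 11*sqrt(-5 + 11))*(-2) = (4 - 22 - 2*sqrt(6) + 11*sqrt(6))*(-2) = (-18 + 9*sqrt(6))*(-2) = 36 - 18*sqrt(6)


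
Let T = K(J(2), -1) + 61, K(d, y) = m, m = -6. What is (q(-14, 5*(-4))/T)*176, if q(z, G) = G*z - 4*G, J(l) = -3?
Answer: 1152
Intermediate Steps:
K(d, y) = -6
T = 55 (T = -6 + 61 = 55)
q(z, G) = -4*G + G*z
(q(-14, 5*(-4))/T)*176 = (((5*(-4))*(-4 - 14))/55)*176 = (-20*(-18)*(1/55))*176 = (360*(1/55))*176 = (72/11)*176 = 1152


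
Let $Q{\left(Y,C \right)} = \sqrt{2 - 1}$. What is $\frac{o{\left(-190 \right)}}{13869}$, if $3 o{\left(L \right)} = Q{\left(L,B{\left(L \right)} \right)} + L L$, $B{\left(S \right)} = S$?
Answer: $\frac{36101}{41607} \approx 0.86767$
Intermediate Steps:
$Q{\left(Y,C \right)} = 1$ ($Q{\left(Y,C \right)} = \sqrt{1} = 1$)
$o{\left(L \right)} = \frac{1}{3} + \frac{L^{2}}{3}$ ($o{\left(L \right)} = \frac{1 + L L}{3} = \frac{1 + L^{2}}{3} = \frac{1}{3} + \frac{L^{2}}{3}$)
$\frac{o{\left(-190 \right)}}{13869} = \frac{\frac{1}{3} + \frac{\left(-190\right)^{2}}{3}}{13869} = \left(\frac{1}{3} + \frac{1}{3} \cdot 36100\right) \frac{1}{13869} = \left(\frac{1}{3} + \frac{36100}{3}\right) \frac{1}{13869} = \frac{36101}{3} \cdot \frac{1}{13869} = \frac{36101}{41607}$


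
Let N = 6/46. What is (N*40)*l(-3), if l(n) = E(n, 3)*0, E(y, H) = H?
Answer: 0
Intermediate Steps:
N = 3/23 (N = 6*(1/46) = 3/23 ≈ 0.13043)
l(n) = 0 (l(n) = 3*0 = 0)
(N*40)*l(-3) = ((3/23)*40)*0 = (120/23)*0 = 0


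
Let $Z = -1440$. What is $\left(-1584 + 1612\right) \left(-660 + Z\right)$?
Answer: $-58800$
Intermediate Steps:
$\left(-1584 + 1612\right) \left(-660 + Z\right) = \left(-1584 + 1612\right) \left(-660 - 1440\right) = 28 \left(-2100\right) = -58800$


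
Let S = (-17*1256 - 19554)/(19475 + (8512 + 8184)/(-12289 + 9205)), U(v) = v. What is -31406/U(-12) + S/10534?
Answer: 1241529423188173/474379233702 ≈ 2617.2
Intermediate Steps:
S = -31538526/15011051 (S = (-21352 - 19554)/(19475 + 16696/(-3084)) = -40906/(19475 + 16696*(-1/3084)) = -40906/(19475 - 4174/771) = -40906/15011051/771 = -40906*771/15011051 = -31538526/15011051 ≈ -2.1010)
-31406/U(-12) + S/10534 = -31406/(-12) - 31538526/15011051/10534 = -31406*(-1/12) - 31538526/15011051*1/10534 = 15703/6 - 15769263/79063205617 = 1241529423188173/474379233702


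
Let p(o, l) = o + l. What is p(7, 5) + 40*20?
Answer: 812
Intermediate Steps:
p(o, l) = l + o
p(7, 5) + 40*20 = (5 + 7) + 40*20 = 12 + 800 = 812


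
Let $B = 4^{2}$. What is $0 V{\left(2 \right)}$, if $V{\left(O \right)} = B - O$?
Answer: $0$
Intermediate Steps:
$B = 16$
$V{\left(O \right)} = 16 - O$
$0 V{\left(2 \right)} = 0 \left(16 - 2\right) = 0 \cdot 14 = 0$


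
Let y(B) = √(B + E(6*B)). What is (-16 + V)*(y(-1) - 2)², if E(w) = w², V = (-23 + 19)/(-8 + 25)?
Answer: -10764/17 + 1104*√35/17 ≈ -248.98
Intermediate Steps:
V = -4/17 ≈ -0.23529
y(B) = √(B + 36*B²) (y(B) = √(B + (6*B)²) = √(B + 36*B²))
(-16 + V)*(y(-1) - 2)² = (-16 - 4/17)*(√(-(1 + 36*(-1))) - 2)² = -276*(√(-(1 - 36)) - 2)²/17 = -276*(√(-1*(-35)) - 2)²/17 = -276*(√35 - 2)²/17 = -276*(-2 + √35)²/17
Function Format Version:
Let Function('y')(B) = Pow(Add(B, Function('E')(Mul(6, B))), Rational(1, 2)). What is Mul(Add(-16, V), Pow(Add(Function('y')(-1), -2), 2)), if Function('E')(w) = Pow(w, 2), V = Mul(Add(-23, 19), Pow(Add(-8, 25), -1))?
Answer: Add(Rational(-10764, 17), Mul(Rational(1104, 17), Pow(35, Rational(1, 2)))) ≈ -248.98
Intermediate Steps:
V = Rational(-4, 17) (V = Mul(-4, Pow(17, -1)) = Mul(-4, Rational(1, 17)) = Rational(-4, 17) ≈ -0.23529)
Function('y')(B) = Pow(Add(B, Mul(36, Pow(B, 2))), Rational(1, 2)) (Function('y')(B) = Pow(Add(B, Pow(Mul(6, B), 2)), Rational(1, 2)) = Pow(Add(B, Mul(36, Pow(B, 2))), Rational(1, 2)))
Mul(Add(-16, V), Pow(Add(Function('y')(-1), -2), 2)) = Mul(Add(-16, Rational(-4, 17)), Pow(Add(Pow(Mul(-1, Add(1, Mul(36, -1))), Rational(1, 2)), -2), 2)) = Mul(Rational(-276, 17), Pow(Add(Pow(Mul(-1, Add(1, -36)), Rational(1, 2)), -2), 2)) = Mul(Rational(-276, 17), Pow(Add(Pow(Mul(-1, -35), Rational(1, 2)), -2), 2)) = Mul(Rational(-276, 17), Pow(Add(Pow(35, Rational(1, 2)), -2), 2)) = Mul(Rational(-276, 17), Pow(Add(-2, Pow(35, Rational(1, 2))), 2))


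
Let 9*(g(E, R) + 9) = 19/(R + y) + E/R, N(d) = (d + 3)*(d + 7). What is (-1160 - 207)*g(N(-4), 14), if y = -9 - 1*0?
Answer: 7407773/630 ≈ 11758.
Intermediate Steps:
N(d) = (3 + d)*(7 + d)
y = -9 (y = -9 + 0 = -9)
g(E, R) = -9 + 19/(9*(-9 + R)) + E/(9*R) (g(E, R) = -9 + (19/(R - 9) + E/R)/9 = -9 + (19/(-9 + R) + E/R)/9 = -9 + (19/(9*(-9 + R)) + E/(9*R)) = -9 + 19/(9*(-9 + R)) + E/(9*R))
(-1160 - 207)*g(N(-4), 14) = (-1160 - 207)*((⅑)*(-81*14² - 9*(21 + (-4)² + 10*(-4)) + 748*14 + (21 + (-4)² + 10*(-4))*14)/(14*(-9 + 14))) = -1367*(-81*196 - 9*(21 + 16 - 40) + 10472 + (21 + 16 - 40)*14)/(9*14*5) = -1367*(-15876 - 9*(-3) + 10472 - 3*14)/(9*14*5) = -1367*(-15876 + 27 + 10472 - 42)/(9*14*5) = -1367*(-5419)/(9*14*5) = -1367*(-5419/630) = 7407773/630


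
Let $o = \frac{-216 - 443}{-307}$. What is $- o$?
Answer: $- \frac{659}{307} \approx -2.1466$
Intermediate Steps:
$o = \frac{659}{307}$ ($o = \left(- \frac{1}{307}\right) \left(-659\right) = \frac{659}{307} \approx 2.1466$)
$- o = \left(-1\right) \frac{659}{307} = - \frac{659}{307}$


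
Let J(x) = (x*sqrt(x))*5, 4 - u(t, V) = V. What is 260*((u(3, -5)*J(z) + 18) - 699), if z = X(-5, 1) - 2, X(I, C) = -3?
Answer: -177060 - 58500*I*sqrt(5) ≈ -1.7706e+5 - 1.3081e+5*I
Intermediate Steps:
u(t, V) = 4 - V
z = -5 (z = -3 - 2 = -5)
J(x) = 5*x**(3/2) (J(x) = x**(3/2)*5 = 5*x**(3/2))
260*((u(3, -5)*J(z) + 18) - 699) = 260*(((4 - 1*(-5))*(5*(-5)**(3/2)) + 18) - 699) = 260*(((4 + 5)*(5*(-5*I*sqrt(5))) + 18) - 699) = 260*((9*(-25*I*sqrt(5)) + 18) - 699) = 260*((-225*I*sqrt(5) + 18) - 699) = 260*((18 - 225*I*sqrt(5)) - 699) = 260*(-681 - 225*I*sqrt(5)) = -177060 - 58500*I*sqrt(5)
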